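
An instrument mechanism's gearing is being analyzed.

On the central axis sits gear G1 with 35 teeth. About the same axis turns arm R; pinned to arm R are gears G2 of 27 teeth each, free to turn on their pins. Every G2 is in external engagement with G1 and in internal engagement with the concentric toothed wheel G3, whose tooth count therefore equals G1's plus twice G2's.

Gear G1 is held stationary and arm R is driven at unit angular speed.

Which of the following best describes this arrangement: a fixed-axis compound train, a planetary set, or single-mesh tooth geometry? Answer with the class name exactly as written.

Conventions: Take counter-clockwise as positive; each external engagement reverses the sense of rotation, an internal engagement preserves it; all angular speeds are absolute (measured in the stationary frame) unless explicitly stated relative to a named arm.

topology: planetary set — G1 35T / G2 27T / G3 89T, arm = carrier (Willis)
classification: planetary set

planetary set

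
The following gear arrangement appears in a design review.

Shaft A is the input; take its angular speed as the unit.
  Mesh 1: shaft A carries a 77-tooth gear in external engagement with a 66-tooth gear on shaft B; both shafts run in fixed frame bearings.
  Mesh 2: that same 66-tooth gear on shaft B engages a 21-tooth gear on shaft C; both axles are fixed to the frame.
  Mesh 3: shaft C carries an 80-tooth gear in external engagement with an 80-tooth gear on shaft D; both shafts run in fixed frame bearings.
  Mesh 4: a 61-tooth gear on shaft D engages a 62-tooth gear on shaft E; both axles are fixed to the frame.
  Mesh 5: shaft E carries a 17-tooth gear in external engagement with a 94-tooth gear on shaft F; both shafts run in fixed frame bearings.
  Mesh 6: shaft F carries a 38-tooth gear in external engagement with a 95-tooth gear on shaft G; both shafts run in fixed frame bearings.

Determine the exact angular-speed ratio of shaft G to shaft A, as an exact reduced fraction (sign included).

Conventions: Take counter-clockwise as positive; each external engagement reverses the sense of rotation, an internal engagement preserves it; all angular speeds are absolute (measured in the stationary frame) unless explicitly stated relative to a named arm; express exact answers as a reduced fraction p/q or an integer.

class = fixed-axis compound train [6 meshes; 6 ratios multiply, 6 sense flips]
mesh 1 [77T→66T]: running ratio 7/6, sense −
mesh 2 [66T→21T]: running ratio 11/3, sense +
mesh 3 [80T→80T]: running ratio 11/3, sense −
mesh 4 [61T→62T]: running ratio 671/186, sense +
mesh 5 [17T→94T]: running ratio 11407/17484, sense −
mesh 6 [38T→95T]: running ratio 11407/43710, sense +
ω_out/ω_in = 11407/43710

11407/43710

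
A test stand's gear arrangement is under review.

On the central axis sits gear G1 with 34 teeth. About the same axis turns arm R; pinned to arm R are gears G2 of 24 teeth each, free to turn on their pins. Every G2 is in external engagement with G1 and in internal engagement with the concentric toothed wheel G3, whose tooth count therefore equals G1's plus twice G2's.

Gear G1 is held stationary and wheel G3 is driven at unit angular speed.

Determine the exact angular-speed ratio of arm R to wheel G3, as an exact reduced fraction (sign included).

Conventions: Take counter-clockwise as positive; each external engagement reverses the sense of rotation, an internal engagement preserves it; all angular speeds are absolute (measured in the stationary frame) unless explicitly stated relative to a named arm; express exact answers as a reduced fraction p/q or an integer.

41/58

class = planetary set [G3 = 34+2·24 = 82; Willis about the carrier]
ring teeth: 34 + 2·24 = 82
34(ω_sun−ω_arm) = −82(ω_ring−ω_arm),  ω_sun = 0, ω_ring = 1
34(0−ω_arm) = −82(1−ω_arm)  ⇒  116·ω_arm = 82  ⇒  ω_arm = 41/58
ω_out/ω_in = 41/58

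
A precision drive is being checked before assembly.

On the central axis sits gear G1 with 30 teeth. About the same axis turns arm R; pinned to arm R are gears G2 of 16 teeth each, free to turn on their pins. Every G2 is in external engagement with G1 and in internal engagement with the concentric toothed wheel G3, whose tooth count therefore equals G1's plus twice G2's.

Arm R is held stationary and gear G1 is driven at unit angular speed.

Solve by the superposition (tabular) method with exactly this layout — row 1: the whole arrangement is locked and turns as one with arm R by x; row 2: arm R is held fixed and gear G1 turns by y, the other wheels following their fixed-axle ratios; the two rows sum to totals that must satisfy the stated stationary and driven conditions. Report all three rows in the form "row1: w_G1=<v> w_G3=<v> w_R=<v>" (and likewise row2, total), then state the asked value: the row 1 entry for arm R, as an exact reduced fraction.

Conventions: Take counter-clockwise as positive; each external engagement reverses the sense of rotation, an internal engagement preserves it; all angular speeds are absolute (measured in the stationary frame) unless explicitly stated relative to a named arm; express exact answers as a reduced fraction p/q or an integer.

planetary set (30T centre, 16T on arm, 62T internal) — Willis relation
row 1 (train locked, turned with arm): all members turn x
row 2 (arm held, sun turns y): ω_ring = −(30/62)·y, ω_arm = 0
boundary: total ω_arm = x = 0 and total ω_sun = x + y = 1  ⇒  y = 1, x = 0
row 2 ring = −(30/62)·1 = -15/31
totals (row 1 + row 2): sun 0 + 1 = 1, ring 0 + (-15/31) = -15/31, arm 0 + 0 = 0
asked cell (row1, arm) = 0

row1: w_G1=0 w_G3=0 w_R=0
row2: w_G1=1 w_G3=-15/31 w_R=0
total: w_G1=1 w_G3=-15/31 w_R=0
asked value: 0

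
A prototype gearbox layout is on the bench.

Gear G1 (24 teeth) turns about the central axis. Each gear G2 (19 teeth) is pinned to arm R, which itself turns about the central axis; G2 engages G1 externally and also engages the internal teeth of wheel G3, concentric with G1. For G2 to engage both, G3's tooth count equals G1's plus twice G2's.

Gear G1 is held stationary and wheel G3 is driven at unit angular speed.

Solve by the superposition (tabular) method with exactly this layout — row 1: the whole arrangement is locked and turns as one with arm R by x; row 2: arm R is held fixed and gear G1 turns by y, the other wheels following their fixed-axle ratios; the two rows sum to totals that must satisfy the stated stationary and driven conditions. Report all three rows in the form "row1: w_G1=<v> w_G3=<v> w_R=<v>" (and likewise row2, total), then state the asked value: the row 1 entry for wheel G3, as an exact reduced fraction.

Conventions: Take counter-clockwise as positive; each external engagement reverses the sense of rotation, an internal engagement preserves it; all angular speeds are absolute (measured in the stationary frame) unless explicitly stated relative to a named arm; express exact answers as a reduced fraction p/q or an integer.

row1: w_G1=31/43 w_G3=31/43 w_R=31/43
row2: w_G1=-31/43 w_G3=12/43 w_R=0
total: w_G1=0 w_G3=1 w_R=31/43
asked value: 31/43

recognized (axles ride arm R): planetary set, 24/19/62 teeth
row 1: whole set turns with the arm by x
row 2 (arm held, sun turns y): ω_ring = −(24/62)·y, ω_arm = 0
boundary: total ω_sun = x + y = 0 and total ω_ring = x − (24/62)·y = 1  ⇒  y = -31/43, x = 31/43
row 2 ring = −(24/62)·(-31/43) = 12/43
totals (row 1 + row 2): sun 31/43 + (-31/43) = 0, ring 31/43 + 12/43 = 1, arm 31/43 + 0 = 31/43
asked cell (row1, ring) = 31/43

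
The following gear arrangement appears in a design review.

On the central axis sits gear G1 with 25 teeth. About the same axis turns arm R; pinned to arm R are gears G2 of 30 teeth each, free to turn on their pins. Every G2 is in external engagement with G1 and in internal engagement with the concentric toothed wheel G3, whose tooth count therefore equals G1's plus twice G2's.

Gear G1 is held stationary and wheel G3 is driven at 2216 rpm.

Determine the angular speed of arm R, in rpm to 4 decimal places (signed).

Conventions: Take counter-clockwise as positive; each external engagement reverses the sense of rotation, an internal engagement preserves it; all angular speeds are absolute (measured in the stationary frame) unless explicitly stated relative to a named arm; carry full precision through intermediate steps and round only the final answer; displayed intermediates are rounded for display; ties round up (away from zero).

recognized (axles ride arm R): planetary set, 25/30/85 teeth
normalise by the input: solve with ω_ring = 1, then scale by 2216 rpm
ring teeth: 25 + 2·30 = 85
25(ω_sun−ω_arm) = −85(ω_ring−ω_arm),  ω_sun = 0, ω_ring = 1
25(0−ω_arm) = −85(1−ω_arm)  ⇒  110·ω_arm = 85  ⇒  ω_arm = 17/22
scale: ω_arm = 17/22 × 2216 rpm = +1712.3636 rpm

+1712.3636 rpm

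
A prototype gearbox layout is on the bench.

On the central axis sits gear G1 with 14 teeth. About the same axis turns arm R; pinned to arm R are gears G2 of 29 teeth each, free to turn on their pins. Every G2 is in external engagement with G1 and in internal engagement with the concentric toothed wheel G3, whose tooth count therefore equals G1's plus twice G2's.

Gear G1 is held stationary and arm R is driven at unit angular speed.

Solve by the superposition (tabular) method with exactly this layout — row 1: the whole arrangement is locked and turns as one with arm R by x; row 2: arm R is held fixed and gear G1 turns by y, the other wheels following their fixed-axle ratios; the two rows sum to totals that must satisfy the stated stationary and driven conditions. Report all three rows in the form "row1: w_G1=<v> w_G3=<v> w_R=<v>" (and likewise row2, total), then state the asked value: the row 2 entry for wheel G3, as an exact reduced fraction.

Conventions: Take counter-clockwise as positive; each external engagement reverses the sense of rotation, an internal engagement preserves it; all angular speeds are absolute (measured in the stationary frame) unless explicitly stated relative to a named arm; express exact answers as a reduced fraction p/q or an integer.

row1: w_G1=1 w_G3=1 w_R=1
row2: w_G1=-1 w_G3=7/36 w_R=0
total: w_G1=0 w_G3=43/36 w_R=1
asked value: 7/36

class = planetary set [G3 = 14+2·29 = 72; Willis about the carrier]
row 1: whole set turns with the arm by x
row 2 — arm fixed, fixed-axis ratios: sun y, ring −(14/72)·y, arm 0
boundary: total ω_sun = x + y = 0 and total ω_arm = x = 1  ⇒  y = -1, x = 1
row 2 ring = −(14/72)·(-1) = 7/36
totals (row 1 + row 2): sun 1 + (-1) = 0, ring 1 + 7/36 = 43/36, arm 1 + 0 = 1
asked cell (row2, ring) = 7/36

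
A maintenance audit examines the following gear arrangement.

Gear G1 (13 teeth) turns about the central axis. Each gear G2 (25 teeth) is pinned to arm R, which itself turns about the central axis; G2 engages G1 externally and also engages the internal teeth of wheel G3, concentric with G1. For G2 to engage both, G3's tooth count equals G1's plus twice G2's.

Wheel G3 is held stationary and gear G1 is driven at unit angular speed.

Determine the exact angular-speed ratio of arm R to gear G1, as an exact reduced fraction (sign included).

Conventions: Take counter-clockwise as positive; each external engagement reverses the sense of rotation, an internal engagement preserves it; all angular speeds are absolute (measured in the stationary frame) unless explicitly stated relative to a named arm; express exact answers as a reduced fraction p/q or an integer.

13/76

class = planetary set [G3 = 13+2·25 = 63; Willis about the carrier]
ring teeth: 13 + 2·25 = 63
13(ω_sun−ω_arm) = −63(ω_ring−ω_arm),  ω_ring = 0, ω_sun = 1
13(1−ω_arm) = −63(0−ω_arm)  ⇒  76·ω_arm = 13  ⇒  ω_arm = 13/76
ω_out/ω_in = 13/76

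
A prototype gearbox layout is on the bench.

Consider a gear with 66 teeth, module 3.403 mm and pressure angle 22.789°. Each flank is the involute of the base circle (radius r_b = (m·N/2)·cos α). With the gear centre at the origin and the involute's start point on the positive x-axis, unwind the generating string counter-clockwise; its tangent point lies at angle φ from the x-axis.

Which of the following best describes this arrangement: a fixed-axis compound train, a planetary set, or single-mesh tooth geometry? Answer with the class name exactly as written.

single-mesh tooth geometry

topology: single-mesh involute geometry — m = 3.403, N = 66
classification: single-mesh tooth geometry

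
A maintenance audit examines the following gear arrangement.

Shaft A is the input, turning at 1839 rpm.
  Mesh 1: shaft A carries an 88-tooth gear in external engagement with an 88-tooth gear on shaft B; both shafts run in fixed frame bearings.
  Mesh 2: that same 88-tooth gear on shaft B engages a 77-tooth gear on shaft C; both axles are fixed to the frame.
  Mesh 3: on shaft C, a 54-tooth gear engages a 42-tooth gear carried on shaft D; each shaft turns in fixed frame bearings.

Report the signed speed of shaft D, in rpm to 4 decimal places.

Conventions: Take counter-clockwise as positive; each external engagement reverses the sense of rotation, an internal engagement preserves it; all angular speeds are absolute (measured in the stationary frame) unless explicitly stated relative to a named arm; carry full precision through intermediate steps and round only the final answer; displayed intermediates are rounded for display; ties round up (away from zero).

-2702.2041 rpm

recognized (4 fixed axles, 3 meshes): fixed-axis compound train
mesh 1 [88T→88T]: ω = 1839.0000×88/88 = 1839.0000 rpm, sense flips to −
mesh 2 [88T→77T]: ω = 1839.0000×88/77 = 2101.7143 rpm, sense flips to +
mesh 3 [54T→42T]: ω = 2101.7143×54/42 = 2702.2041 rpm, sense flips to −
signed output speed = -2702.2041 rpm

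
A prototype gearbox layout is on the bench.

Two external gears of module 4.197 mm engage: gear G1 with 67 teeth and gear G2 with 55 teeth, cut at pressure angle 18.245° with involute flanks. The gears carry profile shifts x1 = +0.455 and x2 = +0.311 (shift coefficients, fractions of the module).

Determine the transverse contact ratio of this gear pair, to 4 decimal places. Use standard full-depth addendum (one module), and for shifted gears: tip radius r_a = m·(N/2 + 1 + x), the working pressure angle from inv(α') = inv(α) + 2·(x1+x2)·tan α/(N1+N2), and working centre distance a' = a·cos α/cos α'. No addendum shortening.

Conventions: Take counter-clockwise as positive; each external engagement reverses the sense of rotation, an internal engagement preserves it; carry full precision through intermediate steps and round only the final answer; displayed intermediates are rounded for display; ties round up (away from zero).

class = single-mesh tooth geometry [involute pair 67T × 55T, m = 4.197]
base radii: r_b1 = 133.531064, r_b2 = 109.615053
tip radii: r_a1 = 146.706135, r_a2 = 120.919767
inv(α') = inv(18.245°) + 2·(+0.455+0.311)·tan α/(67+55) = 0.01535806  ⇒  α' = 20.19416°
a' = a·cos α / cos α' = 256.0170·cos 18.245°/cos 20.19416° = 259.071720
action lengths: √(r_a1²−r_b1²) = 60.763023, √(r_a2²−r_b2²) = 51.050272
base pitch p_b = π·m·cos α = 12.522394
CR = (60.763023 + 51.050272 − 259.071720·sin 20.19416°)/12.522394 = 1.787284
contact ratio ≈ 1.7873

1.7873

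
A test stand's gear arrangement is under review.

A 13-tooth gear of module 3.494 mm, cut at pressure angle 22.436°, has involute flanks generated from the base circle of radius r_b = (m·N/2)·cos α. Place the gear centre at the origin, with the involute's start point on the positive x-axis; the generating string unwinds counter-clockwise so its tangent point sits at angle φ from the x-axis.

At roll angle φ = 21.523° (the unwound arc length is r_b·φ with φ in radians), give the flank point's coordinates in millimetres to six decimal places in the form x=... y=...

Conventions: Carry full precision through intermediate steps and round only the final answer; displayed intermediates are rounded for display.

topology: single-mesh involute geometry — m = 3.494, N = 13
pitch radius r_p = m·N/2 = 3.494·13/2 = 22.711000
base radius r_b = r_p·cos α = 22.711000·cos 22.436° = 20.991923
roll angle φ = 21.523° = 0.37564721 rad
x = r_b·(cos φ + φ·sin φ) = 22.421175
y = r_b·(sin φ − φ·cos φ) = 0.365705

x=22.421175 y=0.365705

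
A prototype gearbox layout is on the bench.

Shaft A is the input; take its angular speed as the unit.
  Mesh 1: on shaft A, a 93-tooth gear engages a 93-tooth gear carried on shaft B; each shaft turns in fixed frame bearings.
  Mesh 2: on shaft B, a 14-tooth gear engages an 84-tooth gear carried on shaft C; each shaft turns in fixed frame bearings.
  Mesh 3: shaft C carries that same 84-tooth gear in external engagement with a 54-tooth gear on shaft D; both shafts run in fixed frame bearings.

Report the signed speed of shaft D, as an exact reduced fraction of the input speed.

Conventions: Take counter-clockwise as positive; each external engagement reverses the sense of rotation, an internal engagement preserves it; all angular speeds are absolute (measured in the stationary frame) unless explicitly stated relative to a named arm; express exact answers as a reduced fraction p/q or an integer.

-7/27

3-mesh fixed-axis compound train (all bearings frame-fixed)
mesh 1 [93T→93T]: |ω|/ω_in = 1×93/93 = 1, sense flips to −
mesh 2 [14T→84T]: |ω|/ω_in = 1×14/84 = 1/6, sense flips to +
mesh 3 [84T→54T]: |ω|/ω_in = (1/6)×84/54 = 7/27, sense flips to −
signed output speed (× input speed) = -7/27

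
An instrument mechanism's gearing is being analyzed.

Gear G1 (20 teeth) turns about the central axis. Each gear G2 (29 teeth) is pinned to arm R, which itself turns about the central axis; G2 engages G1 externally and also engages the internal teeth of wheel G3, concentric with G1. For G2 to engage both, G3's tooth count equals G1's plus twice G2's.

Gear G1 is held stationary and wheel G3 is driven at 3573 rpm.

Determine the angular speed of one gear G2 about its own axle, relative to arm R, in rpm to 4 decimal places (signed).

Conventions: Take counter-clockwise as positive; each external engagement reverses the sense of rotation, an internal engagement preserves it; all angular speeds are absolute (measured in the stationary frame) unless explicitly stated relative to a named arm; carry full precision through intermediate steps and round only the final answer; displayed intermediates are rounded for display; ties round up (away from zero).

+1961.2526 rpm

class = planetary set [G3 = 20+2·29 = 78; Willis about the carrier]
normalise by the input: solve with ω_ring = 1, then scale by 3573 rpm
ring teeth: 20 + 2·29 = 78
20(ω_sun−ω_arm) = −78(ω_ring−ω_arm),  ω_sun = 0, ω_ring = 1
20(0−ω_arm) = −78(1−ω_arm)  ⇒  98·ω_arm = 78  ⇒  ω_arm = 39/49
sun–planet mesh: 20·(0−39/49) = −29·(ω_p−ω_arm)  ⇒  ω_p−ω_arm = 780/1421
scale: ω_p−ω_arm = 780/1421 × 3573 rpm = +1961.2526 rpm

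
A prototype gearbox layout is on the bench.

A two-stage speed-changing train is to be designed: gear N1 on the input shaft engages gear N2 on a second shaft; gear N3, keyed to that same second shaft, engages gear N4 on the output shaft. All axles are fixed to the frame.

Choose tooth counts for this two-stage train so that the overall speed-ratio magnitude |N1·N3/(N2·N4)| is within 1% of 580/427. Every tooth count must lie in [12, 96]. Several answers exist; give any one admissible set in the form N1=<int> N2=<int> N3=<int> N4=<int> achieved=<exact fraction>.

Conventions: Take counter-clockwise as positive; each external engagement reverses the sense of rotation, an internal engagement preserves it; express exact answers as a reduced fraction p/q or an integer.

design class (target 580/427): fixed-axis compound train
target = 580/427 in lowest terms: an exact hit needs N1·N3 = k·580 and N2·N4 = k·427 for one integer k, every count in [12, 96]; additionally prefer no 1:1 stage (N1 ≠ N2, N3 ≠ N4)
k = 1: no 1:1-free in-range split of k·580 and k·427 into factor pairs; take k = 2
k = 2: N1·N3 = 1160 = 20·58, N2·N4 = 854 = 14·61
achieved = 20·58/(14·61) = 580/427; |achieved − target| = 0 ≤ 29/2135 ✓

N1=20 N2=14 N3=58 N4=61 achieved=580/427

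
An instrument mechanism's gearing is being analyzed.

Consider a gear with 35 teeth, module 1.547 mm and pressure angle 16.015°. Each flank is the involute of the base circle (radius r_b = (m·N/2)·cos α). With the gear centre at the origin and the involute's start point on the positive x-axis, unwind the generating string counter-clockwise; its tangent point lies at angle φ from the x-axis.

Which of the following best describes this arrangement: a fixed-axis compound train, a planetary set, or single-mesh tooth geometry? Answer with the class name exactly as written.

single-mesh tooth geometry

recognized (one wheel, involute flank): single-mesh tooth geometry, m = 1.547, N = 35
classification: single-mesh tooth geometry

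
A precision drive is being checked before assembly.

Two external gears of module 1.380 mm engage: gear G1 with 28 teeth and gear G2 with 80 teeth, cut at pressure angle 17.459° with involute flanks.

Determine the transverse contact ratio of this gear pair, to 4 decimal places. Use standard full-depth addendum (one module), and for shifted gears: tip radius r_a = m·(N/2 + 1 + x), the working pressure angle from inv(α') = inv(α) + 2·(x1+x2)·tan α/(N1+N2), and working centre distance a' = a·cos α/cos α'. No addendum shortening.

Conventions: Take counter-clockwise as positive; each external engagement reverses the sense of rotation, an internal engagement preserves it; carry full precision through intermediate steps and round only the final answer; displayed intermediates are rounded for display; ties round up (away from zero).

recognized (one external pair, fixed centres): single-mesh tooth geometry, m = 1.380, N1 = 28, N2 = 80
base radii: r_b1 = 18.429964, r_b2 = 52.657040
tip radii: r_a1 = 20.700000, r_a2 = 56.580000
no profile shift: α' = α, a' = a
action lengths: √(r_a1²−r_b1²) = 9.424777, √(r_a2²−r_b2²) = 20.701027
base pitch p_b = π·m·cos α = 4.135674
CR = (9.424777 + 20.701027 − 74.520000·sin 17.45900°)/4.135674 = 1.878308
contact ratio ≈ 1.8783

1.8783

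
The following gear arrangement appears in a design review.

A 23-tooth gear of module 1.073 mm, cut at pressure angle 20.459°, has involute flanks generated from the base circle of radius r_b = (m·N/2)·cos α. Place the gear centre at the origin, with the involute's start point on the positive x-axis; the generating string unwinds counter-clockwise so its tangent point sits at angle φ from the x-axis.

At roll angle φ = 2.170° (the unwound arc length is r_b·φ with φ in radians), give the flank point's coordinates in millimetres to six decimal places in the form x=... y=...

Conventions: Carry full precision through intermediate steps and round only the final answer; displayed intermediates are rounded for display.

recognized (one wheel, involute flank): single-mesh tooth geometry, m = 1.073, N = 23
pitch radius r_p = m·N/2 = 1.073·23/2 = 12.339500
base radius r_b = r_p·cos α = 12.339500·cos 20.459° = 11.561156
roll angle φ = 2.170° = 0.03787364 rad
x = r_b·(cos φ + φ·sin φ) = 11.569445
y = r_b·(sin φ − φ·cos φ) = 0.000209

x=11.569445 y=0.000209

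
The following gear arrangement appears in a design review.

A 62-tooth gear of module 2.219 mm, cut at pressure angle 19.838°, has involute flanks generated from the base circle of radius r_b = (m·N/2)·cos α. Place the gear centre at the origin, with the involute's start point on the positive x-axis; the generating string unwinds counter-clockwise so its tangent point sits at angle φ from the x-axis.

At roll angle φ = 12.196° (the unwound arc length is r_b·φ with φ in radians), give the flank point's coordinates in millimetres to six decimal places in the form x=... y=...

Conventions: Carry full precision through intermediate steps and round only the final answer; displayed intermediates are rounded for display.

x=66.156133 y=0.207083

recognized (one wheel, involute flank): single-mesh tooth geometry, m = 2.219, N = 62
pitch radius r_p = m·N/2 = 2.219·62/2 = 68.789000
base radius r_b = r_p·cos α = 68.789000·cos 19.838° = 64.706779
roll angle φ = 12.196° = 0.21286036 rad
x = r_b·(cos φ + φ·sin φ) = 66.156133
y = r_b·(sin φ − φ·cos φ) = 0.207083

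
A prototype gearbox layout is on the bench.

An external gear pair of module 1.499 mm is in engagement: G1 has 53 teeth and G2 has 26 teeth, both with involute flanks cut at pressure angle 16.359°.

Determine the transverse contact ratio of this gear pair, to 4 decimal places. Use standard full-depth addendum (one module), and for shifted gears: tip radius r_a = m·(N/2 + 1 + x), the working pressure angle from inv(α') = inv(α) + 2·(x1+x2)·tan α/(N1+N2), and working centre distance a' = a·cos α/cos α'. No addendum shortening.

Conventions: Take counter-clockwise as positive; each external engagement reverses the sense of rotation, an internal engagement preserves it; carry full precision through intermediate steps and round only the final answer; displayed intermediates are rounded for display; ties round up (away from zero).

recognized (one external pair, fixed centres): single-mesh tooth geometry, m = 1.499, N1 = 53, N2 = 26
base radii: r_b1 = 38.115325, r_b2 = 18.698084
tip radii: r_a1 = 41.222500, r_a2 = 20.986000
no profile shift: α' = α, a' = a
action lengths: √(r_a1²−r_b1²) = 15.700845, √(r_a2²−r_b2²) = 9.528581
base pitch p_b = π·m·cos α = 4.518597
CR = (15.700845 + 9.528581 − 59.210500·sin 16.35900°)/4.518597 = 1.892733
contact ratio ≈ 1.8927

1.8927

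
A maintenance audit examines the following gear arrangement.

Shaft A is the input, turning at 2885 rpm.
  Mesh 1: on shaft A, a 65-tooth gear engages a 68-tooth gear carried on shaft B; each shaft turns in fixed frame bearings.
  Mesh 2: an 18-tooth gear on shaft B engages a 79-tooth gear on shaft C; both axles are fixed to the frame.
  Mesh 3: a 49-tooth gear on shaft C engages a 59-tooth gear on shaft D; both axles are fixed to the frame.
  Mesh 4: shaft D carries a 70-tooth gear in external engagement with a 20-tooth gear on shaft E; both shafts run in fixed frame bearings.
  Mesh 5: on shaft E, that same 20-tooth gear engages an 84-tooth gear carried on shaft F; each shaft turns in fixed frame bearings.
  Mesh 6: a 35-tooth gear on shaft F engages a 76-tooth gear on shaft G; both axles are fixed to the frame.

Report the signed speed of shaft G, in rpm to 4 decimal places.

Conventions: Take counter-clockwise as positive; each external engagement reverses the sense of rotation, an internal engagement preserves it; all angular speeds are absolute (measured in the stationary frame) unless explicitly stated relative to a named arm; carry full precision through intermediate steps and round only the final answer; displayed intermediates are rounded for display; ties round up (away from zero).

class = fixed-axis compound train [6 meshes; 6 ratios multiply, 6 sense flips]
mesh 1 [65T→68T]: ω = 2885.0000×65/68 = 2757.7206 rpm, sense flips to −
mesh 2 [18T→79T]: ω = 2757.7206×18/79 = 628.3414 rpm, sense flips to +
mesh 3 [49T→59T]: ω = 628.3414×49/59 = 521.8429 rpm, sense flips to −
mesh 4 [70T→20T]: ω = 521.8429×70/20 = 1826.4500 rpm, sense flips to +
mesh 5 [20T→84T]: ω = 1826.4500×20/84 = 434.8690 rpm, sense flips to −
mesh 6 [35T→76T]: ω = 434.8690×35/76 = 200.2686 rpm, sense flips to +
signed output speed = +200.2686 rpm

+200.2686 rpm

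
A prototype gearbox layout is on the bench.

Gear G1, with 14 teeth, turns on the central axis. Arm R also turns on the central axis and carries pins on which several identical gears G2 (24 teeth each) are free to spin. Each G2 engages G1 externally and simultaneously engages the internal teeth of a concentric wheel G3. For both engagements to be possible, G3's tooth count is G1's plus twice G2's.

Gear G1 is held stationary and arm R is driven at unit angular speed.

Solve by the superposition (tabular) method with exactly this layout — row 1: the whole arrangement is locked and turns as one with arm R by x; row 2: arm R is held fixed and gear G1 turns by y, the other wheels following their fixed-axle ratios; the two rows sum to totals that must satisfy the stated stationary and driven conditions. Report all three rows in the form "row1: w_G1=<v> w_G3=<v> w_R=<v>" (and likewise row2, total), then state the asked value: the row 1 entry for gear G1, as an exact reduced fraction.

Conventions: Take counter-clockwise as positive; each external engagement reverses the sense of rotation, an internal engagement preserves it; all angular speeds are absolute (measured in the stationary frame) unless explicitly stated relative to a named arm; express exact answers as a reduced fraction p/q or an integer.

row1: w_G1=1 w_G3=1 w_R=1
row2: w_G1=-1 w_G3=7/31 w_R=0
total: w_G1=0 w_G3=38/31 w_R=1
asked value: 1

topology: planetary set — G1 14T / G2 24T / G3 62T, arm = carrier (Willis)
row 1 — lock + rotate with arm: ω_sun = ω_ring = ω_arm = x
row 2 (arm held, sun turns y): ω_ring = −(14/62)·y, ω_arm = 0
boundary: total ω_sun = x + y = 0 and total ω_arm = x = 1  ⇒  y = -1, x = 1
row 2 ring = −(14/62)·(-1) = 7/31
totals (row 1 + row 2): sun 1 + (-1) = 0, ring 1 + 7/31 = 38/31, arm 1 + 0 = 1
asked cell (row1, sun) = 1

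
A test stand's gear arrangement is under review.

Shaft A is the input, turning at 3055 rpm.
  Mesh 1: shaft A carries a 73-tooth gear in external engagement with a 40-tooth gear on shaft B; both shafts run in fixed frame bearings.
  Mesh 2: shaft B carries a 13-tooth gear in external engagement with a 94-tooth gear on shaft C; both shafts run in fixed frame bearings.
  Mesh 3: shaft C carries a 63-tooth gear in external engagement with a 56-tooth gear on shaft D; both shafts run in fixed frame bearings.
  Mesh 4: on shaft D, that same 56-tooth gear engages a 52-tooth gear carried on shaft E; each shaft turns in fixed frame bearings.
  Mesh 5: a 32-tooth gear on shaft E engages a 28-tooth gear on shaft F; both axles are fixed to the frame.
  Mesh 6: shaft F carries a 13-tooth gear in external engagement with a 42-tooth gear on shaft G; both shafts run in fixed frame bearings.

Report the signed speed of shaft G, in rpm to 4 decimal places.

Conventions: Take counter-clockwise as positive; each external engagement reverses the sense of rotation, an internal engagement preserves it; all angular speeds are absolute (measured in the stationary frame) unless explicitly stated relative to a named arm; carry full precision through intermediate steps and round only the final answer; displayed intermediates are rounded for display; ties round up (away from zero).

+330.4554 rpm

topology: fixed-axis compound train — 6 meshes, A→G
mesh 1 [73T→40T]: ω = 3055.0000×73/40 = 5575.3750 rpm, sense flips to −
mesh 2 [13T→94T]: ω = 5575.3750×13/94 = 771.0625 rpm, sense flips to +
mesh 3 [63T→56T]: ω = 771.0625×63/56 = 867.4453 rpm, sense flips to −
mesh 4 [56T→52T]: ω = 867.4453×56/52 = 934.1719 rpm, sense flips to +
mesh 5 [32T→28T]: ω = 934.1719×32/28 = 1067.6250 rpm, sense flips to −
mesh 6 [13T→42T]: ω = 1067.6250×13/42 = 330.4554 rpm, sense flips to +
signed output speed = +330.4554 rpm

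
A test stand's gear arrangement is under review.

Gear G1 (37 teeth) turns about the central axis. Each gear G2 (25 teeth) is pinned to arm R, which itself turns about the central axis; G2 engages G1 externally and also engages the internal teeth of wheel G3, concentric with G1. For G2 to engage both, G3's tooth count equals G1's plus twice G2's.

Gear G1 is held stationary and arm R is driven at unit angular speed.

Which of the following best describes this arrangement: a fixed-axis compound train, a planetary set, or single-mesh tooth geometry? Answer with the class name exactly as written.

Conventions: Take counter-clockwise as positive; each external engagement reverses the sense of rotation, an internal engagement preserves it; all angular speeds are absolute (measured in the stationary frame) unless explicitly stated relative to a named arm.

planetary set

topology: planetary set — G1 37T / G2 25T / G3 87T, arm = carrier (Willis)
classification: planetary set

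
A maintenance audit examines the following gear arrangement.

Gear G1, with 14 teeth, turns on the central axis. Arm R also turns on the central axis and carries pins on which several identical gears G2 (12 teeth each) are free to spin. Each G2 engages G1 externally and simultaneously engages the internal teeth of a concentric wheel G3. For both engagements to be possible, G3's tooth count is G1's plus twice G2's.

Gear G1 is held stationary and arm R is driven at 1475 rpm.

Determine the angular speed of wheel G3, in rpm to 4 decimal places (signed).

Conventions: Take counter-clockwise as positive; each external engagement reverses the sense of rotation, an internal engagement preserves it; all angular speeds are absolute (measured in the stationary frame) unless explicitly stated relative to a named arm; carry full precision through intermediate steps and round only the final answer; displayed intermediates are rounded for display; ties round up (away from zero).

+2018.4211 rpm

class = planetary set [G3 = 14+2·12 = 38; Willis about the carrier]
normalise by the input: solve with ω_arm = 1, then scale by 1475 rpm
ring teeth: 14 + 2·12 = 38
14(ω_sun−ω_arm) = −38(ω_ring−ω_arm),  ω_sun = 0, ω_arm = 1
ω_ring = 1 − (14/38)(0−1) = 26/19
scale: ω_ring = 26/19 × 1475 rpm = +2018.4211 rpm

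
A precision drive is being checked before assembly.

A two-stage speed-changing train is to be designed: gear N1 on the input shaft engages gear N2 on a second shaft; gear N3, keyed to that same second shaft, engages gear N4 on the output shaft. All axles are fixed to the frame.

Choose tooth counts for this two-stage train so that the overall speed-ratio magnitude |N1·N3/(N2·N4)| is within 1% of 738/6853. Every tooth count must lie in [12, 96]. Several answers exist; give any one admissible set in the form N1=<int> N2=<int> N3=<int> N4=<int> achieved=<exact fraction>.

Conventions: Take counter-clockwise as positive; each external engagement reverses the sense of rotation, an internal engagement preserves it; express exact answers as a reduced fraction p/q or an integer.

N1=18 N2=77 N3=41 N4=89 achieved=738/6853

2-stage fixed-axis compound train for ratio 738/6853
target = 738/6853 in lowest terms: an exact hit needs N1·N3 = k·738 and N2·N4 = k·6853 for one integer k, every count in [12, 96]; additionally prefer no 1:1 stage (N1 ≠ N2, N3 ≠ N4)
k = 1: N1·N3 = 738 = 18·41, N2·N4 = 6853 = 77·89
achieved = 18·41/(77·89) = 738/6853; |achieved − target| = 0 ≤ 369/342650 ✓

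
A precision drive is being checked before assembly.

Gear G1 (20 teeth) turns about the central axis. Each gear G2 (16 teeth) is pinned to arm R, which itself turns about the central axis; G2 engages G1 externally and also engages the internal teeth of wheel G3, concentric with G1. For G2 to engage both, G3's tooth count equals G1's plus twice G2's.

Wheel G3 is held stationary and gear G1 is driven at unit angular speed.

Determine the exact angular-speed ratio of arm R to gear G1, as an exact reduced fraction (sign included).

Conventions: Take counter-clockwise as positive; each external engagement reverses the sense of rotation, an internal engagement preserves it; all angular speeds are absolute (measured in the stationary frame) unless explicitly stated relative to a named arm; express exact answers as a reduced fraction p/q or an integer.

planetary set (20T centre, 16T on arm, 52T internal) — Willis relation
ring teeth: 20 + 2·16 = 52
20(ω_sun−ω_arm) = −52(ω_ring−ω_arm),  ω_ring = 0, ω_sun = 1
20(1−ω_arm) = −52(0−ω_arm)  ⇒  72·ω_arm = 20  ⇒  ω_arm = 5/18
ω_out/ω_in = 5/18

5/18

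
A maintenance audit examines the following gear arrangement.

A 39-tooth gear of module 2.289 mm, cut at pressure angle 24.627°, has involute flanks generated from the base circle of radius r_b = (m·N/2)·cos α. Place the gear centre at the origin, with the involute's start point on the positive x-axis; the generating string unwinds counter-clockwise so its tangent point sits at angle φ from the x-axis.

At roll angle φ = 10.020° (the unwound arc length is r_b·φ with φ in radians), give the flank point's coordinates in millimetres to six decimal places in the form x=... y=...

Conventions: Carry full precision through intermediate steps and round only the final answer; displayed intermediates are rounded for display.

x=41.191186 y=0.072119

single-mesh involute tooth geometry (39T wheel at module 2.289)
pitch radius r_p = m·N/2 = 2.289·39/2 = 44.635500
base radius r_b = r_p·cos α = 44.635500·cos 24.627° = 40.575448
roll angle φ = 10.020° = 0.17488199 rad
x = r_b·(cos φ + φ·sin φ) = 41.191186
y = r_b·(sin φ − φ·cos φ) = 0.072119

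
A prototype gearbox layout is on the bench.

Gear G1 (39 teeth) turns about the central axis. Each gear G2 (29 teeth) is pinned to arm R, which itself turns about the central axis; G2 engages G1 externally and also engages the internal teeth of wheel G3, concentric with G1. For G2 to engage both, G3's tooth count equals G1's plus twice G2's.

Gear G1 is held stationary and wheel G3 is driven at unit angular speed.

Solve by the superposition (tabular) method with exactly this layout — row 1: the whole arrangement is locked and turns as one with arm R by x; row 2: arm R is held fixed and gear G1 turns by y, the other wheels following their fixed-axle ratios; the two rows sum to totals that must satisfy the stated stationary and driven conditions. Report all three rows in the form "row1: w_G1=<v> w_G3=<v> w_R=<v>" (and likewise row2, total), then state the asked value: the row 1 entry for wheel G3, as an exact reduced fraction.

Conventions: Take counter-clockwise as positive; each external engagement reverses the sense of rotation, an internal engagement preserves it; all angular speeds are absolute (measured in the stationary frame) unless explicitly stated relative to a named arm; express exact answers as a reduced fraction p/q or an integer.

row1: w_G1=97/136 w_G3=97/136 w_R=97/136
row2: w_G1=-97/136 w_G3=39/136 w_R=0
total: w_G1=0 w_G3=1 w_R=97/136
asked value: 97/136

topology: planetary set — G1 39T / G2 29T / G3 97T, arm = carrier (Willis)
row 1 — lock + rotate with arm: ω_sun = ω_ring = ω_arm = x
superposition row 2 [arm held]: sun y, ring −(39/97)·y, arm 0
boundary: total ω_sun = x + y = 0 and total ω_ring = x − (39/97)·y = 1  ⇒  y = -97/136, x = 97/136
row 2 ring = −(39/97)·(-97/136) = 39/136
totals (row 1 + row 2): sun 97/136 + (-97/136) = 0, ring 97/136 + 39/136 = 1, arm 97/136 + 0 = 97/136
asked cell (row1, ring) = 97/136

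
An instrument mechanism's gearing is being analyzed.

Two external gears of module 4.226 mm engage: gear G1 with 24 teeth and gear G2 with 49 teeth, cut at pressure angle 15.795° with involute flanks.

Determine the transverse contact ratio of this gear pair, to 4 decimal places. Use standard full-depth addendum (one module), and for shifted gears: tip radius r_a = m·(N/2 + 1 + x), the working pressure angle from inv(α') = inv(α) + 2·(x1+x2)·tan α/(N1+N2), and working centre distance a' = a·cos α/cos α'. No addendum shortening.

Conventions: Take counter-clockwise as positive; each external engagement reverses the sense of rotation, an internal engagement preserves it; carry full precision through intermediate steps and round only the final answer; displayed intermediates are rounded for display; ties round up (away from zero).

topology: single-mesh involute geometry — m = 4.226, 24T/49T pair
base radii: r_b1 = 48.797204, r_b2 = 99.627624
tip radii: r_a1 = 54.938000, r_a2 = 107.763000
no profile shift: α' = α, a' = a
action lengths: √(r_a1²−r_b1²) = 25.239191, √(r_a2²−r_b2²) = 41.075548
base pitch p_b = π·m·cos α = 12.775078
CR = (25.239191 + 41.075548 − 154.249000·sin 15.79500°)/12.775078 = 1.904390
contact ratio ≈ 1.9044

1.9044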